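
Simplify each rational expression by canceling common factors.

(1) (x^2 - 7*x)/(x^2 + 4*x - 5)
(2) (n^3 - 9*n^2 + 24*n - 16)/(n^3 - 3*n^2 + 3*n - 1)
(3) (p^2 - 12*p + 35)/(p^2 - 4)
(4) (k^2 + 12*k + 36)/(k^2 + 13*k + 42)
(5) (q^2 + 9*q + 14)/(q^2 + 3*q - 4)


(1) = (x^2 - 7*x)/(x^2 + 4*x - 5)
(2) = (n^2 - 8*n + 16)/(n^2 - 2*n + 1)
(3) = (p^2 - 12*p + 35)/(p^2 - 4)
(4) = (k + 6)/(k + 7)
(5) = (q^2 + 9*q + 14)/(q^2 + 3*q - 4)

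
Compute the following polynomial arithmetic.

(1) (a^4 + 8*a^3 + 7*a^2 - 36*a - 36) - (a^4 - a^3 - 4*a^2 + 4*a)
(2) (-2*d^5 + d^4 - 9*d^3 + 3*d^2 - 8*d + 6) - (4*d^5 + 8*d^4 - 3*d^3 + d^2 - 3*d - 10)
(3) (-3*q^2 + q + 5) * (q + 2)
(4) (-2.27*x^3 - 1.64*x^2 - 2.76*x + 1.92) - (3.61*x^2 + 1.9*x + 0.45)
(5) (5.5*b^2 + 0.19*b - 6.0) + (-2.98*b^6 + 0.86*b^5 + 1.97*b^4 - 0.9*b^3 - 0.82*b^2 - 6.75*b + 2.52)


(1) = 9*a^3 + 11*a^2 - 40*a - 36
(2) = -6*d^5 - 7*d^4 - 6*d^3 + 2*d^2 - 5*d + 16
(3) = -3*q^3 - 5*q^2 + 7*q + 10
(4) = -2.27*x^3 - 5.25*x^2 - 4.66*x + 1.47
(5) = -2.98*b^6 + 0.86*b^5 + 1.97*b^4 - 0.9*b^3 + 4.68*b^2 - 6.56*b - 3.48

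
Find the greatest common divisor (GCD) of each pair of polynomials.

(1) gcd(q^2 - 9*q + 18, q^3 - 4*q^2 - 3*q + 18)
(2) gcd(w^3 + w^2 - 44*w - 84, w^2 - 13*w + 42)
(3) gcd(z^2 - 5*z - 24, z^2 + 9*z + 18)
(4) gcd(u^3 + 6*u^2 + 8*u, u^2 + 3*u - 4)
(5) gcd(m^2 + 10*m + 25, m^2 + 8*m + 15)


(1) = gcd((q - 6)*(q - 3), (q - 3)^2*(q + 2)) = q - 3
(2) = w - 7
(3) = z + 3
(4) = gcd(u*(u + 2)*(u + 4), (u - 1)*(u + 4)) = u + 4
(5) = m + 5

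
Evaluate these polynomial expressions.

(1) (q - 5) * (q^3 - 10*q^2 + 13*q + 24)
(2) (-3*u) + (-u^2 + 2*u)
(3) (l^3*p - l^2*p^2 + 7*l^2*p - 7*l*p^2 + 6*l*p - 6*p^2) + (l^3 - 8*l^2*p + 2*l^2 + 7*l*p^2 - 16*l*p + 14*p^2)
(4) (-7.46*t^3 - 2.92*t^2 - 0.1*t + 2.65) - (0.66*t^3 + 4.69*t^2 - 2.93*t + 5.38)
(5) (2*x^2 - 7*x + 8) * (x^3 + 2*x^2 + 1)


(1) = q^4 - 15*q^3 + 63*q^2 - 41*q - 120
(2) = -u^2 - u
(3) = l^3*p + l^3 - l^2*p^2 - l^2*p + 2*l^2 - 10*l*p + 8*p^2
(4) = -8.12*t^3 - 7.61*t^2 + 2.83*t - 2.73
(5) = 2*x^5 - 3*x^4 - 6*x^3 + 18*x^2 - 7*x + 8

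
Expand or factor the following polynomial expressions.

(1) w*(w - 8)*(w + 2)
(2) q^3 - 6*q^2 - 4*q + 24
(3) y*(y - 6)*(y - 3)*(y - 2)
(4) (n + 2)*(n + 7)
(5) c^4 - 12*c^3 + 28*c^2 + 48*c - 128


(1) = w^3 - 6*w^2 - 16*w
(2) = (q - 6)*(q - 2)*(q + 2)
(3) = y^4 - 11*y^3 + 36*y^2 - 36*y
(4) = n^2 + 9*n + 14
(5) = (c - 8)*(c - 4)*(c - 2)*(c + 2)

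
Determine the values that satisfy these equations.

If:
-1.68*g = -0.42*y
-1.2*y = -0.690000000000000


Then:
g = 0.14
y = 0.58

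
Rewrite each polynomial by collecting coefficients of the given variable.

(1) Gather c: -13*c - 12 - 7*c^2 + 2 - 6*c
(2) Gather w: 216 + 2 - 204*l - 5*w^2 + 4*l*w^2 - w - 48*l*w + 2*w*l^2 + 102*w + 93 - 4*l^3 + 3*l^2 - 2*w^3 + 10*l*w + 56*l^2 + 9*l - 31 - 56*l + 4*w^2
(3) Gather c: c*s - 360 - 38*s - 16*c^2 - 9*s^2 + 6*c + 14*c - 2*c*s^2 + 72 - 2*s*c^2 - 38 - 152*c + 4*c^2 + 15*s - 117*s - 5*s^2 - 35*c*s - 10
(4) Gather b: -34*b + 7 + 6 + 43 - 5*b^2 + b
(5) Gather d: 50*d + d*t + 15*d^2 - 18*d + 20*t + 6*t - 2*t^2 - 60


(1) = -7*c^2 - 19*c - 10
(2) = -4*l^3 + 59*l^2 - 251*l - 2*w^3 + w^2*(4*l - 1) + w*(2*l^2 - 38*l + 101) + 280
(3) = c^2*(-2*s - 12) + c*(-2*s^2 - 34*s - 132) - 14*s^2 - 140*s - 336
(4) = -5*b^2 - 33*b + 56
(5) = 15*d^2 + d*(t + 32) - 2*t^2 + 26*t - 60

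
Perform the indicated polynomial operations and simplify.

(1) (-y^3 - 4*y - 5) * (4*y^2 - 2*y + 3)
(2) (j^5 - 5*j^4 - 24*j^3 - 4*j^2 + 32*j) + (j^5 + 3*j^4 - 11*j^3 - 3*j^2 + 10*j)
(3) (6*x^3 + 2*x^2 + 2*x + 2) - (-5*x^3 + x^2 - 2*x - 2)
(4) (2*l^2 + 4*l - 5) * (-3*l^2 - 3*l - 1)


(1) = -4*y^5 + 2*y^4 - 19*y^3 - 12*y^2 - 2*y - 15
(2) = 2*j^5 - 2*j^4 - 35*j^3 - 7*j^2 + 42*j
(3) = 11*x^3 + x^2 + 4*x + 4
(4) = -6*l^4 - 18*l^3 + l^2 + 11*l + 5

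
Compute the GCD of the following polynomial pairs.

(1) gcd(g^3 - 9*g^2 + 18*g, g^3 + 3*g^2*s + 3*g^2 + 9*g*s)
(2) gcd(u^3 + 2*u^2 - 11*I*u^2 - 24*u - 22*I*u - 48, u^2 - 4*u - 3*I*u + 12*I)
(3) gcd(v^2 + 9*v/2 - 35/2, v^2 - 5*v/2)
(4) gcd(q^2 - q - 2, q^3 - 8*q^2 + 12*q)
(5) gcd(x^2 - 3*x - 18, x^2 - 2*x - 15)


(1) = gcd(g*(g - 6)*(g - 3), g*(g + 3)*(g + 3*s)) = g
(2) = u - 3*I
(3) = v - 5/2
(4) = gcd((q - 2)*(q + 1), q*(q - 6)*(q - 2)) = q - 2
(5) = x + 3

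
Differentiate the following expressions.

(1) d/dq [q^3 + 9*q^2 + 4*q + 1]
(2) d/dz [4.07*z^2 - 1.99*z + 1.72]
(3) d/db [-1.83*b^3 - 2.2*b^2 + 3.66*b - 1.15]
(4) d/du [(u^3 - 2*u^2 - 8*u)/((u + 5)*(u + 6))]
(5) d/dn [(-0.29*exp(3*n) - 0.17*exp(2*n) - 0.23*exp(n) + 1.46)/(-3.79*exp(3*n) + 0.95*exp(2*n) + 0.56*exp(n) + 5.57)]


(1) = 3*q^2 + 18*q + 4
(2) = 8.14*z - 1.99
(3) = -5.49*b^2 - 4.4*b + 3.66
(4) = (u^4 + 22*u^3 + 76*u^2 - 120*u - 240)/(u^4 + 22*u^3 + 181*u^2 + 660*u + 900)
(5) = (-0.9198*exp(4*n) - 2.0682*exp(3*n) + 11.8776*exp(2*n) - 4.6678*exp(n) - 2.0987)*exp(n)/(14.3641*exp(6*n) - 7.201*exp(5*n) - 3.3423*exp(4*n) - 41.1566*exp(3*n) + 10.8966*exp(2*n) + 6.2384*exp(n) + 31.0249)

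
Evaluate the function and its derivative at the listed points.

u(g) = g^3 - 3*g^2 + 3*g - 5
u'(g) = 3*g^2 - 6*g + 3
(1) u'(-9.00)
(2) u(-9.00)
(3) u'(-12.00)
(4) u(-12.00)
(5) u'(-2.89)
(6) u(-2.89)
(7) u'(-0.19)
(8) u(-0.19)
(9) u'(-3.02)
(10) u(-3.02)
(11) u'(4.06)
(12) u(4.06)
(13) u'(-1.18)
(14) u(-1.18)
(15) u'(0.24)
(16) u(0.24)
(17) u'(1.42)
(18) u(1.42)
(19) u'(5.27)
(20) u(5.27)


(1) = 300.00
(2) = -1004.00
(3) = 507.00
(4) = -2201.00
(5) = 45.40
(6) = -62.86
(7) = 4.25
(8) = -5.69
(9) = 48.48
(10) = -68.96
(11) = 28.09
(12) = 24.65
(13) = 14.26
(14) = -14.36
(15) = 1.73
(16) = -4.44
(17) = 0.53
(18) = -3.93
(19) = 54.70
(20) = 73.85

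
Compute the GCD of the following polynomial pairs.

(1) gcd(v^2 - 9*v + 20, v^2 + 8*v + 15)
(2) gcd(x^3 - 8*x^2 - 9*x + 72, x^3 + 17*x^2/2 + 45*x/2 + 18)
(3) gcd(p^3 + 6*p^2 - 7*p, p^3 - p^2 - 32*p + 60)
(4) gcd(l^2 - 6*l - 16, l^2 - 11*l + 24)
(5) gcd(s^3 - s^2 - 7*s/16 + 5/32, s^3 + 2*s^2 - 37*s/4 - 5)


(1) = gcd((v - 5)*(v - 4), (v + 3)*(v + 5)) = 1
(2) = gcd((x - 8)*(x - 3)*(x + 3), (x + 3/2)*(x + 3)*(x + 4)) = x + 3
(3) = gcd(p*(p - 1)*(p + 7), (p - 5)*(p - 2)*(p + 6)) = 1
(4) = l - 8
(5) = s + 1/2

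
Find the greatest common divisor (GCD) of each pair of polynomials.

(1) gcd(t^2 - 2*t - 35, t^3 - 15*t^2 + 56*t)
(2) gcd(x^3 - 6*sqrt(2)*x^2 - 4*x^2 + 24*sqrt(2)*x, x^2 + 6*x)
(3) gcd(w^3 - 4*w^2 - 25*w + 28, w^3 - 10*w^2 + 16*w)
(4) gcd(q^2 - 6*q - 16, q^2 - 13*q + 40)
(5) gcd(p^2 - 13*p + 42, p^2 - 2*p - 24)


(1) = gcd((t - 7)*(t + 5), t*(t - 8)*(t - 7)) = t - 7
(2) = x
(3) = gcd((w - 7)*(w - 1)*(w + 4), w*(w - 8)*(w - 2)) = 1
(4) = gcd((q - 8)*(q + 2), (q - 8)*(q - 5)) = q - 8
(5) = gcd((p - 7)*(p - 6), (p - 6)*(p + 4)) = p - 6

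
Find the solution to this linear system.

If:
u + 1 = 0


Then:
u = -1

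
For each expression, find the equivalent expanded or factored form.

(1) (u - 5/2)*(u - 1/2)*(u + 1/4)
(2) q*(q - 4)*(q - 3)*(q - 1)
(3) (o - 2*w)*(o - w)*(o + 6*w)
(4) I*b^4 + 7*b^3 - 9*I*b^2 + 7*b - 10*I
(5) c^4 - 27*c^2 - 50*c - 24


(1) = u^3 - 11*u^2/4 + u/2 + 5/16
(2) = q^4 - 8*q^3 + 19*q^2 - 12*q
(3) = o^3 + 3*o^2*w - 16*o*w^2 + 12*w^3
(4) = (b - 5*I)*(b - 2*I)*(b + I)*(I*b + 1)
(5) = (c - 6)*(c + 1)^2*(c + 4)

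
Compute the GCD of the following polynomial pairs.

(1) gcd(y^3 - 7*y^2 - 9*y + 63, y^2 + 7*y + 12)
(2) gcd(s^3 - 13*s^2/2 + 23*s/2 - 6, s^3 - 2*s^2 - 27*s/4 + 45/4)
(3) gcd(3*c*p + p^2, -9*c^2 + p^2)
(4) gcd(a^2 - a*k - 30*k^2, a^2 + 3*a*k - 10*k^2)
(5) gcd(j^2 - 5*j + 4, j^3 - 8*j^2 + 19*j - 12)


(1) = y + 3
(2) = gcd((s - 4)*(s - 3/2)*(s - 1), (s - 3)*(s - 3/2)*(s + 5/2)) = s - 3/2
(3) = 3*c + p
(4) = gcd((a - 6*k)*(a + 5*k), (a - 2*k)*(a + 5*k)) = a + 5*k
(5) = j^2 - 5*j + 4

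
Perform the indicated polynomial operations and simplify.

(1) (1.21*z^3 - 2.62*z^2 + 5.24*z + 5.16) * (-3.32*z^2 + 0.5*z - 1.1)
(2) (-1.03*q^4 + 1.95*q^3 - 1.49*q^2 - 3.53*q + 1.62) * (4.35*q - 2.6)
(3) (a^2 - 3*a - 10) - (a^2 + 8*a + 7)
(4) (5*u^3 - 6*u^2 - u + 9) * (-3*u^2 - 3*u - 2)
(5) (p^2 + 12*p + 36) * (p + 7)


(1) = -4.0172*z^5 + 9.3034*z^4 - 20.0378*z^3 - 11.6292*z^2 - 3.184*z - 5.676
(2) = -4.4805*q^5 + 11.1605*q^4 - 11.5515*q^3 - 11.4815*q^2 + 16.225*q - 4.212
(3) = -11*a - 17
(4) = -15*u^5 + 3*u^4 + 11*u^3 - 12*u^2 - 25*u - 18
(5) = p^3 + 19*p^2 + 120*p + 252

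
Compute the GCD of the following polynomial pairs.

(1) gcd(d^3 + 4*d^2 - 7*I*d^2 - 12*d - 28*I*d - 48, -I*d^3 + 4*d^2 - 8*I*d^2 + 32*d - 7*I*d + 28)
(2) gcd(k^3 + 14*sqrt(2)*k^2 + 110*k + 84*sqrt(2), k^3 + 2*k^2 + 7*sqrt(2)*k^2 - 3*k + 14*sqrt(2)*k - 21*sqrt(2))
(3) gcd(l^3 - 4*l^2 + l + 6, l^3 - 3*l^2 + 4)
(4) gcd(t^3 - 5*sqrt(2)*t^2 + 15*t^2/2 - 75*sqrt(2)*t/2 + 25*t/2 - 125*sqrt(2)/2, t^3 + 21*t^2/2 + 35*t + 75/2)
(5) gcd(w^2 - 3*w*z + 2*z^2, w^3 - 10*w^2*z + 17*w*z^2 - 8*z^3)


(1) = gcd((d + 4)*(d - 4*I)*(d - 3*I), (d + 7)*(d + 4*I)*(-I*d - I)) = 1
(2) = gcd((k + sqrt(2))*(k + 6*sqrt(2))*(k + 7*sqrt(2)), (k - 1)*(k + 3)*(k + 7*sqrt(2))) = k + 7*sqrt(2)
(3) = l^2 - l - 2
(4) = t^2 + 15*t/2 + 25/2
(5) = -w + z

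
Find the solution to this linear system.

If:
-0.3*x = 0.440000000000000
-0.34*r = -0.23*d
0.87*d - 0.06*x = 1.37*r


Then:
d = 1.55
r = 1.05
x = -1.47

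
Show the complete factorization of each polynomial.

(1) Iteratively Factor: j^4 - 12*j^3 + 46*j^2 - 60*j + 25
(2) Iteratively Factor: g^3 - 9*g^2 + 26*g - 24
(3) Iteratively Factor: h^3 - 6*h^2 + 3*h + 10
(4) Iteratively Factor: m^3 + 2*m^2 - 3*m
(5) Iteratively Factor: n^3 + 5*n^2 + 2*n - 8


(1) = (j - 1)*(j^3 - 11*j^2 + 35*j - 25) = (j - 1)^2*(j^2 - 10*j + 25) = (j - 5)*(j - 1)^2*(j - 5)
(2) = (g - 4)*(g^2 - 5*g + 6) = (g - 4)*(g - 3)*(g - 2)
(3) = (h - 2)*(h^2 - 4*h - 5) = (h - 2)*(h + 1)*(h - 5)
(4) = (m)*(m^2 + 2*m - 3) = m*(m + 3)*(m - 1)
(5) = (n - 1)*(n^2 + 6*n + 8) = (n - 1)*(n + 2)*(n + 4)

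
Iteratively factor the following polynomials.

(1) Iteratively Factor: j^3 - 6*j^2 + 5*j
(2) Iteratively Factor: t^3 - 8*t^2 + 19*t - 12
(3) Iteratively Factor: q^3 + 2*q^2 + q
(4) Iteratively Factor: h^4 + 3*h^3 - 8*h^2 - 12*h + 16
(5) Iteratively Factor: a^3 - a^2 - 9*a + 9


(1) = (j - 1)*(j^2 - 5*j) = (j - 5)*(j - 1)*(j)
(2) = (t - 3)*(t^2 - 5*t + 4) = (t - 3)*(t - 1)*(t - 4)
(3) = (q)*(q^2 + 2*q + 1) = q*(q + 1)*(q + 1)
(4) = (h + 2)*(h^3 + h^2 - 10*h + 8) = (h + 2)*(h + 4)*(h^2 - 3*h + 2) = (h - 2)*(h + 2)*(h + 4)*(h - 1)
(5) = (a - 3)*(a^2 + 2*a - 3) = (a - 3)*(a - 1)*(a + 3)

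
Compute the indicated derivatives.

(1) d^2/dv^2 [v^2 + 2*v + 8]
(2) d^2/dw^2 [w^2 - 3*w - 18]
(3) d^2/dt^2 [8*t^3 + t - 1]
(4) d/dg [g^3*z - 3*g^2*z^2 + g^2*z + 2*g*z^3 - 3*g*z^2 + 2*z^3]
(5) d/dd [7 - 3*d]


(1) = 2
(2) = 2
(3) = 48*t
(4) = z*(3*g^2 - 6*g*z + 2*g + 2*z^2 - 3*z)
(5) = -3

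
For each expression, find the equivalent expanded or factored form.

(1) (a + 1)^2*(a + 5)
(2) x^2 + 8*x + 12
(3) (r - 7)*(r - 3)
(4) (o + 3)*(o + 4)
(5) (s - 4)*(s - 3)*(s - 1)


(1) = a^3 + 7*a^2 + 11*a + 5
(2) = (x + 2)*(x + 6)
(3) = r^2 - 10*r + 21
(4) = o^2 + 7*o + 12
(5) = s^3 - 8*s^2 + 19*s - 12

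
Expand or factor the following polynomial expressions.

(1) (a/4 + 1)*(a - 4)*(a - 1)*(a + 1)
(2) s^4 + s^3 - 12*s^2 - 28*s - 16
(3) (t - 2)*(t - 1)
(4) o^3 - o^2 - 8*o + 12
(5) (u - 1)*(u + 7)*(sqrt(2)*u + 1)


(1) = a^4/4 - 17*a^2/4 + 4
(2) = (s - 4)*(s + 1)*(s + 2)^2
(3) = t^2 - 3*t + 2
(4) = (o - 2)^2*(o + 3)
(5) = sqrt(2)*u^3 + u^2 + 6*sqrt(2)*u^2 - 7*sqrt(2)*u + 6*u - 7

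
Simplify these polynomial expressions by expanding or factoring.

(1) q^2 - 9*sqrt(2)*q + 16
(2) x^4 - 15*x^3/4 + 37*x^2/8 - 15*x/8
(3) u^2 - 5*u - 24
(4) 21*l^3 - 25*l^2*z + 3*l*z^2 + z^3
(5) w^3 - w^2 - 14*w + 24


(1) = (q - 8*sqrt(2))*(q - sqrt(2))
(2) = x*(x - 3/2)*(x - 5/4)*(x - 1)
(3) = (u - 8)*(u + 3)
(4) = (-3*l + z)*(-l + z)*(7*l + z)
(5) = (w - 3)*(w - 2)*(w + 4)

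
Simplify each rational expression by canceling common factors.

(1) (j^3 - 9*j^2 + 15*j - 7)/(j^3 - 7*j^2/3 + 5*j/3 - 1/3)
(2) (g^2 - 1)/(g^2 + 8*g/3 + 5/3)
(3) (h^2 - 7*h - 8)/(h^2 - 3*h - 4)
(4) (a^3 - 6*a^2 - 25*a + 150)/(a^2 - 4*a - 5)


(1) = (3*j - 21)/(3*j - 1)
(2) = (3*g - 3)/(3*g + 5)
(3) = (h - 8)/(h - 4)
(4) = (a^2 - a - 30)/(a + 1)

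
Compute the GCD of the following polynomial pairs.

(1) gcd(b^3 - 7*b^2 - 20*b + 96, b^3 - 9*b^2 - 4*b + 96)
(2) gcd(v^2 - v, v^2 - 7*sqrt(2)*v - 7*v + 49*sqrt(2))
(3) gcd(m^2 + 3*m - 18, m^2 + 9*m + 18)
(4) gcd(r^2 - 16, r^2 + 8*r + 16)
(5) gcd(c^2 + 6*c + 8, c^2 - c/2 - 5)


(1) = b - 8
(2) = 1
(3) = m + 6
(4) = r + 4
(5) = gcd((c + 2)*(c + 4), (c - 5/2)*(c + 2)) = c + 2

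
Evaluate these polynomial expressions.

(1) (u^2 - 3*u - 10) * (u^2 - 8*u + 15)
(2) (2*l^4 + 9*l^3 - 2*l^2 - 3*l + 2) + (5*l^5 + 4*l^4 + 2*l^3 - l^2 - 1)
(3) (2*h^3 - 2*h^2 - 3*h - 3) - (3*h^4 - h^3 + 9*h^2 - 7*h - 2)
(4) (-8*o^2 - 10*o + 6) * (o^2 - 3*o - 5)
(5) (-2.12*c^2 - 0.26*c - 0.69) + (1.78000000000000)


(1) = u^4 - 11*u^3 + 29*u^2 + 35*u - 150
(2) = 5*l^5 + 6*l^4 + 11*l^3 - 3*l^2 - 3*l + 1
(3) = -3*h^4 + 3*h^3 - 11*h^2 + 4*h - 1
(4) = -8*o^4 + 14*o^3 + 76*o^2 + 32*o - 30
(5) = -2.12*c^2 - 0.26*c + 1.09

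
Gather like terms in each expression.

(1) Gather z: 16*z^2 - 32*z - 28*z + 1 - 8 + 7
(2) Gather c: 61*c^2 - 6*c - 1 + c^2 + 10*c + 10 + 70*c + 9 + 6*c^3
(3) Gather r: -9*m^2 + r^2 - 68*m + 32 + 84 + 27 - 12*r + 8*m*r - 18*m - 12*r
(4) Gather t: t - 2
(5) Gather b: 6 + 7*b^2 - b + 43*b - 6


(1) = 16*z^2 - 60*z
(2) = 6*c^3 + 62*c^2 + 74*c + 18
(3) = -9*m^2 - 86*m + r^2 + r*(8*m - 24) + 143
(4) = t - 2
(5) = 7*b^2 + 42*b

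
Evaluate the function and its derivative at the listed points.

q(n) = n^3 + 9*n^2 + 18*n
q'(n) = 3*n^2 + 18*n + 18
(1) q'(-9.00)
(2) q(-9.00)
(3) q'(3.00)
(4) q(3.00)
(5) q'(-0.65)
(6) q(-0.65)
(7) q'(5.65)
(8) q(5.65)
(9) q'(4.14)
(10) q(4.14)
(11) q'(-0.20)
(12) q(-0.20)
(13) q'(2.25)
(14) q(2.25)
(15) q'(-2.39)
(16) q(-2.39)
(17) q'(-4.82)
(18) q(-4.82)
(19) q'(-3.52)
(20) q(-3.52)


(1) = 99.00
(2) = -162.00
(3) = 99.00
(4) = 162.00
(5) = 7.57
(6) = -8.17
(7) = 215.47
(8) = 569.36
(9) = 143.94
(10) = 299.73
(11) = 14.52
(12) = -3.25
(13) = 73.69
(14) = 97.45
(15) = -7.88
(16) = -5.26
(17) = 0.94
(18) = 10.35
(19) = -8.19
(20) = 4.54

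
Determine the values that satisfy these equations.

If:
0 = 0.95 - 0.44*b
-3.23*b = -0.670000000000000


Then:
No Solution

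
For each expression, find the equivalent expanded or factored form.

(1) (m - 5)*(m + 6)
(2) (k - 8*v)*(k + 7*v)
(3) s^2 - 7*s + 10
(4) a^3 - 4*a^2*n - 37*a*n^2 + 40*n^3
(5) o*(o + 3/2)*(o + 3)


(1) = m^2 + m - 30
(2) = k^2 - k*v - 56*v^2
(3) = (s - 5)*(s - 2)
(4) = (a - 8*n)*(a - n)*(a + 5*n)
(5) = o^3 + 9*o^2/2 + 9*o/2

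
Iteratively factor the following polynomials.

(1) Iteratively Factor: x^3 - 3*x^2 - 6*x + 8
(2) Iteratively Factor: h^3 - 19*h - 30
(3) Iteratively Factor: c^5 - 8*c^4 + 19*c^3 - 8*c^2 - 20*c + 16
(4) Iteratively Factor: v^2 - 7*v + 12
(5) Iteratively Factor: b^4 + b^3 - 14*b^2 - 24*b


(1) = (x - 1)*(x^2 - 2*x - 8) = (x - 1)*(x + 2)*(x - 4)
(2) = (h + 2)*(h^2 - 2*h - 15) = (h - 5)*(h + 2)*(h + 3)
(3) = (c - 4)*(c^4 - 4*c^3 + 3*c^2 + 4*c - 4) = (c - 4)*(c - 1)*(c^3 - 3*c^2 + 4) = (c - 4)*(c - 2)*(c - 1)*(c^2 - c - 2) = (c - 4)*(c - 2)*(c - 1)*(c + 1)*(c - 2)
(4) = (v - 4)*(v - 3)
(5) = (b + 2)*(b^3 - b^2 - 12*b) = b*(b + 2)*(b^2 - b - 12) = b*(b + 2)*(b + 3)*(b - 4)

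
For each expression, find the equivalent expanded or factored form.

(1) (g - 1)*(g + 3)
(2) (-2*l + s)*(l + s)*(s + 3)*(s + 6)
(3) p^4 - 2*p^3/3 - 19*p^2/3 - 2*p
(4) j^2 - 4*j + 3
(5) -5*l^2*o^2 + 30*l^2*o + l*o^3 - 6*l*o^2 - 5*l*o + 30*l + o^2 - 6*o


(1) = g^2 + 2*g - 3
(2) = -2*l^2*s^2 - 18*l^2*s - 36*l^2 - l*s^3 - 9*l*s^2 - 18*l*s + s^4 + 9*s^3 + 18*s^2
(3) = p*(p - 3)*(p + 1/3)*(p + 2)
(4) = (j - 3)*(j - 1)
(5) = (-5*l + o)*(o - 6)*(l*o + 1)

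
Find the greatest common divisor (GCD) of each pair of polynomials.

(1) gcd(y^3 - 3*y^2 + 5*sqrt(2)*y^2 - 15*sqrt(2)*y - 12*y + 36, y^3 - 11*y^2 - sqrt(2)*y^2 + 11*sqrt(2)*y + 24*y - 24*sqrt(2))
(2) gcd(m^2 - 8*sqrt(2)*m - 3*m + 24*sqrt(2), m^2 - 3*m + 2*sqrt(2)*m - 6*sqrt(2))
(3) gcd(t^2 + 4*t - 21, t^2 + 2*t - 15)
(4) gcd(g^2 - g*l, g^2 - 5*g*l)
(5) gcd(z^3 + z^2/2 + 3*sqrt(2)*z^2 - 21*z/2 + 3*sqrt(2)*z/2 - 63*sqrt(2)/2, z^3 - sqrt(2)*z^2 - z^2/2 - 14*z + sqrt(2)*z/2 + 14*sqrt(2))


(1) = y^2 + y*(-3 - sqrt(2)) + 3*sqrt(2)
(2) = m - 3
(3) = t - 3
(4) = g
(5) = z + 7/2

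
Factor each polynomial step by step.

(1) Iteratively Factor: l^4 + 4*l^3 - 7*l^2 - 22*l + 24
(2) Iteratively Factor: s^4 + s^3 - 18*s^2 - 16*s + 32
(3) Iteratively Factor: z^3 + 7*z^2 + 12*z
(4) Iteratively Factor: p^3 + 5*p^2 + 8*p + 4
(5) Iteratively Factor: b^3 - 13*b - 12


(1) = (l - 1)*(l^3 + 5*l^2 - 2*l - 24) = (l - 2)*(l - 1)*(l^2 + 7*l + 12) = (l - 2)*(l - 1)*(l + 3)*(l + 4)
(2) = (s + 2)*(s^3 - s^2 - 16*s + 16) = (s - 1)*(s + 2)*(s^2 - 16) = (s - 1)*(s + 2)*(s + 4)*(s - 4)
(3) = (z + 3)*(z^2 + 4*z) = z*(z + 3)*(z + 4)
(4) = (p + 2)*(p^2 + 3*p + 2) = (p + 1)*(p + 2)*(p + 2)
(5) = (b - 4)*(b^2 + 4*b + 3) = (b - 4)*(b + 1)*(b + 3)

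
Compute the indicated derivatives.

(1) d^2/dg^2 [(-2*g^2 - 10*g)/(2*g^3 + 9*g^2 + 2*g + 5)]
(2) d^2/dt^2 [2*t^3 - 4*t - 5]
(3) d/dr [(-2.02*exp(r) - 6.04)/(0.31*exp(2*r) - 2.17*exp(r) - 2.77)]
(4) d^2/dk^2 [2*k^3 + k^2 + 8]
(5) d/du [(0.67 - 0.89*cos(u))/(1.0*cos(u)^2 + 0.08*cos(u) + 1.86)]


(1) = 4*(-4*g^6 - 60*g^5 - 258*g^4 - 297*g^3 + 435*g^2 + 675*g + 25)/(8*g^9 + 108*g^8 + 510*g^7 + 1005*g^6 + 1050*g^5 + 1443*g^4 + 698*g^3 + 735*g^2 + 150*g + 125)
(2) = 12*t
(3) = (0.6262*exp(2*r) + 3.7448*exp(r) - 7.5114)*exp(r)/(0.0961*exp(4*r) - 1.3454*exp(3*r) + 2.9915*exp(2*r) + 12.0218*exp(r) + 7.6729)
(4) = 12*k + 2
(5) = (-0.89*cos(u)^2 + 1.34*cos(u) + 1.709)*sin(u)/(1.0*cos(u)^4 + 0.16*cos(u)^3 + 3.7264*cos(u)^2 + 0.2976*cos(u) + 3.4596)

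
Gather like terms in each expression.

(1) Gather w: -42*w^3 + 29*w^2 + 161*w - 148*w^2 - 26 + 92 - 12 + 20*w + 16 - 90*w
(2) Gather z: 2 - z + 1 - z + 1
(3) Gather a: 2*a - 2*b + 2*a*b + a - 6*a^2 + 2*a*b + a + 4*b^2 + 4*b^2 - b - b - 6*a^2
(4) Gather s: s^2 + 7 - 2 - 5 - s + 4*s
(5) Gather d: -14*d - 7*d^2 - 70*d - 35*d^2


(1) = -42*w^3 - 119*w^2 + 91*w + 70
(2) = 4 - 2*z
(3) = -12*a^2 + a*(4*b + 4) + 8*b^2 - 4*b
(4) = s^2 + 3*s
(5) = -42*d^2 - 84*d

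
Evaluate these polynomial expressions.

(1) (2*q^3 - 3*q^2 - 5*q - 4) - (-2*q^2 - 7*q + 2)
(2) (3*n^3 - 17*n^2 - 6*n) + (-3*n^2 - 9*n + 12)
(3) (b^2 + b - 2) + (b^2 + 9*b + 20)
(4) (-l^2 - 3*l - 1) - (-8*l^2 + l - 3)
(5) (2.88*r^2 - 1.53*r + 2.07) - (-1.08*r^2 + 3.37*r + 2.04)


(1) = 2*q^3 - q^2 + 2*q - 6
(2) = 3*n^3 - 20*n^2 - 15*n + 12
(3) = 2*b^2 + 10*b + 18
(4) = 7*l^2 - 4*l + 2
(5) = 3.96*r^2 - 4.9*r + 0.03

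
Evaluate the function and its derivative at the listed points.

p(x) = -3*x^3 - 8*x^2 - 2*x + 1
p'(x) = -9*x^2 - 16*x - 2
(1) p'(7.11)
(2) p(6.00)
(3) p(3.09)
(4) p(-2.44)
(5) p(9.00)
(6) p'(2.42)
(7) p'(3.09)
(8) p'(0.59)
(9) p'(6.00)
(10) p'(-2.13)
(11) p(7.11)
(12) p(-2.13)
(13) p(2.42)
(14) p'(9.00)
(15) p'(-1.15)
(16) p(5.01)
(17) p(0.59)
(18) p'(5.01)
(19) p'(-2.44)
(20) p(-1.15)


(1) = -570.73
(2) = -947.00
(3) = -170.08
(4) = 1.83
(5) = -2852.00
(6) = -93.43
(7) = -137.37
(8) = -14.57
(9) = -422.00
(10) = -8.75
(11) = -1495.91
(12) = -2.04
(13) = -93.21
(14) = -875.00
(15) = 4.50
(16) = -587.08
(17) = -3.58
(18) = -308.06
(19) = -16.54
(20) = -2.72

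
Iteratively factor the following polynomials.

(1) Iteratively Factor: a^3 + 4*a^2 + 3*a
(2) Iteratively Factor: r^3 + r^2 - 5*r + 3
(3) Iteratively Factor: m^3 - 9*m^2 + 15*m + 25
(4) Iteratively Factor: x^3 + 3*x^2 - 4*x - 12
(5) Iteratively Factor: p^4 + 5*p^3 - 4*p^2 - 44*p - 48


(1) = (a)*(a^2 + 4*a + 3) = a*(a + 3)*(a + 1)
(2) = (r - 1)*(r^2 + 2*r - 3) = (r - 1)^2*(r + 3)
(3) = (m + 1)*(m^2 - 10*m + 25) = (m - 5)*(m + 1)*(m - 5)
(4) = (x + 2)*(x^2 + x - 6) = (x + 2)*(x + 3)*(x - 2)
(5) = (p - 3)*(p^3 + 8*p^2 + 20*p + 16) = (p - 3)*(p + 2)*(p^2 + 6*p + 8) = (p - 3)*(p + 2)^2*(p + 4)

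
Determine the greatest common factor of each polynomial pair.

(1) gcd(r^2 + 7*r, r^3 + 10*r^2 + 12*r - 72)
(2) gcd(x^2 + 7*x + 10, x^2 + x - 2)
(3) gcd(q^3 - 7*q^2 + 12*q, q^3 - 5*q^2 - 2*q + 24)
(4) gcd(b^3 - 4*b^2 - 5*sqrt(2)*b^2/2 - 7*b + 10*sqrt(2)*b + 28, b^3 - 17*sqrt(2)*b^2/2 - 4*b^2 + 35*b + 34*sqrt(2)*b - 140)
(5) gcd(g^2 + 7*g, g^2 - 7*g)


(1) = 1
(2) = gcd((x + 2)*(x + 5), (x - 1)*(x + 2)) = x + 2
(3) = gcd(q*(q - 4)*(q - 3), (q - 4)*(q - 3)*(q + 2)) = q^2 - 7*q + 12
(4) = b^2 + b*(-7*sqrt(2)/2 - 4) + 14*sqrt(2)
(5) = g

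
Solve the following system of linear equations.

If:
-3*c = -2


Then:
c = 2/3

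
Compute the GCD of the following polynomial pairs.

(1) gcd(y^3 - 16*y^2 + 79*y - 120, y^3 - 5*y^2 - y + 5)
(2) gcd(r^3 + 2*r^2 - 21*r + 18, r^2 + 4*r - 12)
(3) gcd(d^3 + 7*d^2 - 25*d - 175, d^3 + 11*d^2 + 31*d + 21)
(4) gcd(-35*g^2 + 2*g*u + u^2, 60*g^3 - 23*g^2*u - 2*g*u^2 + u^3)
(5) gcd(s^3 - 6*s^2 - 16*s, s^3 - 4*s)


(1) = y - 5
(2) = gcd((r - 3)*(r - 1)*(r + 6), (r - 2)*(r + 6)) = r + 6
(3) = gcd((d - 5)*(d + 5)*(d + 7), (d + 1)*(d + 3)*(d + 7)) = d + 7
(4) = 1
(5) = s^2 + 2*s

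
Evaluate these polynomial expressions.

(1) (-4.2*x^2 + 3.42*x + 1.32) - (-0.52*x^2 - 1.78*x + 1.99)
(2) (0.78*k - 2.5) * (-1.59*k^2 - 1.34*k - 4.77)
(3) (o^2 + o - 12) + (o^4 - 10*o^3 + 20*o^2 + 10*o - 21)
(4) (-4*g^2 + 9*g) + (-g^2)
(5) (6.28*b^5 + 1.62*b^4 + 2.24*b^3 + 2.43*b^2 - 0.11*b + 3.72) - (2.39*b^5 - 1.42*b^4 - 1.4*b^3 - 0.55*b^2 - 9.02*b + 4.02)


(1) = -3.68*x^2 + 5.2*x - 0.67
(2) = -1.2402*k^3 + 2.9298*k^2 - 0.3706*k + 11.925
(3) = o^4 - 10*o^3 + 21*o^2 + 11*o - 33
(4) = -5*g^2 + 9*g
(5) = 3.89*b^5 + 3.04*b^4 + 3.64*b^3 + 2.98*b^2 + 8.91*b - 0.3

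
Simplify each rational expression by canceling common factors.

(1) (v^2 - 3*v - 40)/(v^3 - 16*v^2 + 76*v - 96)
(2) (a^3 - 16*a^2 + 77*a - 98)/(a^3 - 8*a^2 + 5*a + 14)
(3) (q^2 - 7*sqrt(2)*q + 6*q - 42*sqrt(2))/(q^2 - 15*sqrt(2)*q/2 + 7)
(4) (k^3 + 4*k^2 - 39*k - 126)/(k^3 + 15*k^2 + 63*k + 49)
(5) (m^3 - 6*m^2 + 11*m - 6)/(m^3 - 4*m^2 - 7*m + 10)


(1) = (v + 5)/(v^2 - 8*v + 12)
(2) = (a - 7)/(a + 1)
(3) = (2*q + 12)/(2*q - sqrt(2))
(4) = (k^2 - 3*k - 18)/(k^2 + 8*k + 7)
(5) = (m^2 - 5*m + 6)/(m^2 - 3*m - 10)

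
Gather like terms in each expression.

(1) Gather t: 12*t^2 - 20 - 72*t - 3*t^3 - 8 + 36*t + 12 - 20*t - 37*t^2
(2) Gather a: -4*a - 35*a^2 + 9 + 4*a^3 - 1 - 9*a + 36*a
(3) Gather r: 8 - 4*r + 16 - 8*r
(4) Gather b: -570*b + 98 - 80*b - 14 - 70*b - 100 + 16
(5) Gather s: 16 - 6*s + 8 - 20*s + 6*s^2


(1) = -3*t^3 - 25*t^2 - 56*t - 16
(2) = 4*a^3 - 35*a^2 + 23*a + 8
(3) = 24 - 12*r
(4) = -720*b
(5) = 6*s^2 - 26*s + 24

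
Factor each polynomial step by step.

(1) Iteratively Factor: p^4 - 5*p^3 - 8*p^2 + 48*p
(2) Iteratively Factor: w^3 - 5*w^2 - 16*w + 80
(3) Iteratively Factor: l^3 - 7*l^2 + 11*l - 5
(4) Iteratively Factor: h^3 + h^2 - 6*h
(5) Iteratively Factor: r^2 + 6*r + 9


(1) = (p - 4)*(p^3 - p^2 - 12*p) = (p - 4)*(p + 3)*(p^2 - 4*p) = p*(p - 4)*(p + 3)*(p - 4)
(2) = (w - 5)*(w^2 - 16) = (w - 5)*(w + 4)*(w - 4)
(3) = (l - 1)*(l^2 - 6*l + 5) = (l - 5)*(l - 1)*(l - 1)
(4) = (h - 2)*(h^2 + 3*h) = h*(h - 2)*(h + 3)
(5) = (r + 3)*(r + 3)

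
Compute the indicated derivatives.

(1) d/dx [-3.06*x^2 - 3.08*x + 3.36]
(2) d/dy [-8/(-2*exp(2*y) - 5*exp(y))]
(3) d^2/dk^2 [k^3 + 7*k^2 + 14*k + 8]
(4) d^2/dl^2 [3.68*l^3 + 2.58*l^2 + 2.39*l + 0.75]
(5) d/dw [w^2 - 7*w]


(1) = -6.12*x - 3.08
(2) = 8*(-4*exp(y) - 5)*exp(-y)/(2*exp(y) + 5)^2
(3) = 6*k + 14
(4) = 22.08*l + 5.16
(5) = 2*w - 7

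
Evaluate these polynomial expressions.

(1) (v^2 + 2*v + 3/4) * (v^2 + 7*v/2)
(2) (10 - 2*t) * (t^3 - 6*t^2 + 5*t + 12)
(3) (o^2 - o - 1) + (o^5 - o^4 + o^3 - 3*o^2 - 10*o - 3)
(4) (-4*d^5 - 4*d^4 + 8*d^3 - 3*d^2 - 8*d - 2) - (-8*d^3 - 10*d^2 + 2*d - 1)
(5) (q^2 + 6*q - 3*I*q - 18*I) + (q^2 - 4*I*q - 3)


(1) = v^4 + 11*v^3/2 + 31*v^2/4 + 21*v/8
(2) = -2*t^4 + 22*t^3 - 70*t^2 + 26*t + 120
(3) = o^5 - o^4 + o^3 - 2*o^2 - 11*o - 4
(4) = -4*d^5 - 4*d^4 + 16*d^3 + 7*d^2 - 10*d - 1
(5) = 2*q^2 + 6*q - 7*I*q - 3 - 18*I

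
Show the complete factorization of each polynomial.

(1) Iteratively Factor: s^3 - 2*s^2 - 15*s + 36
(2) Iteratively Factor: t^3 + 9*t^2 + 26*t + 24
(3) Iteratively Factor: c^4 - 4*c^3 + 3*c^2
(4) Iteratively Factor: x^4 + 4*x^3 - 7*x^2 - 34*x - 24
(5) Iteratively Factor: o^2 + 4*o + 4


(1) = (s - 3)*(s^2 + s - 12) = (s - 3)*(s + 4)*(s - 3)
(2) = (t + 3)*(t^2 + 6*t + 8) = (t + 2)*(t + 3)*(t + 4)
(3) = (c)*(c^3 - 4*c^2 + 3*c) = c*(c - 3)*(c^2 - c) = c^2*(c - 3)*(c - 1)
(4) = (x + 1)*(x^3 + 3*x^2 - 10*x - 24) = (x + 1)*(x + 2)*(x^2 + x - 12) = (x - 3)*(x + 1)*(x + 2)*(x + 4)
(5) = (o + 2)*(o + 2)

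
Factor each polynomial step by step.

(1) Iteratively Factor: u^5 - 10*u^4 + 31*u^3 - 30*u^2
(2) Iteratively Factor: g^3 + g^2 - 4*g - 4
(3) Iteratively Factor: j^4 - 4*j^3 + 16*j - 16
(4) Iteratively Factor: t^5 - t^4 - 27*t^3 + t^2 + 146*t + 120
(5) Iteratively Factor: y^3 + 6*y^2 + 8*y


(1) = (u)*(u^4 - 10*u^3 + 31*u^2 - 30*u) = u*(u - 3)*(u^3 - 7*u^2 + 10*u) = u*(u - 3)*(u - 2)*(u^2 - 5*u) = u*(u - 5)*(u - 3)*(u - 2)*(u)
(2) = (g - 2)*(g^2 + 3*g + 2) = (g - 2)*(g + 2)*(g + 1)
(3) = (j - 2)*(j^3 - 2*j^2 - 4*j + 8) = (j - 2)^2*(j^2 - 4) = (j - 2)^2*(j + 2)*(j - 2)
(4) = (t + 1)*(t^4 - 2*t^3 - 25*t^2 + 26*t + 120) = (t + 1)*(t + 4)*(t^3 - 6*t^2 - t + 30) = (t - 5)*(t + 1)*(t + 4)*(t^2 - t - 6) = (t - 5)*(t - 3)*(t + 1)*(t + 4)*(t + 2)
(5) = (y + 2)*(y^2 + 4*y) = (y + 2)*(y + 4)*(y)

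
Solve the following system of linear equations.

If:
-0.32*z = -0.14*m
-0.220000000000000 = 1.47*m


Then:
m = -0.15
z = -0.07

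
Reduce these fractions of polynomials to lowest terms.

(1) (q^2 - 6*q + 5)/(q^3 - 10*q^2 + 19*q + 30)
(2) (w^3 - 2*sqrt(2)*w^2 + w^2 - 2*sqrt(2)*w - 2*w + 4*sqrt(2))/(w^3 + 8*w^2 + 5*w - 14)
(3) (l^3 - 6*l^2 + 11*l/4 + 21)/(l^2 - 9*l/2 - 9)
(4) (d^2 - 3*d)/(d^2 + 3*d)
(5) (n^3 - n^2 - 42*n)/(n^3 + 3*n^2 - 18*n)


(1) = (q - 1)/(q^2 - 5*q - 6)
(2) = (w - 2*sqrt(2))/(w + 7)
(3) = (2*l^2 - 15*l + 28)/(2*l - 12)
(4) = (d - 3)/(d + 3)
(5) = (n - 7)/(n - 3)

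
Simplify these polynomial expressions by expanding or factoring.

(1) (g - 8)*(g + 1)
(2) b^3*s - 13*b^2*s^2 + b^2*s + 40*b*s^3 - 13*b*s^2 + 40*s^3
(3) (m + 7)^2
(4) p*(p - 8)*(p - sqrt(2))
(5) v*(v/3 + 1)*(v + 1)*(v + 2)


(1) = g^2 - 7*g - 8
(2) = (b - 8*s)*(b - 5*s)*(b*s + s)
(3) = m^2 + 14*m + 49
(4) = p^3 - 8*p^2 - sqrt(2)*p^2 + 8*sqrt(2)*p
(5) = v^4/3 + 2*v^3 + 11*v^2/3 + 2*v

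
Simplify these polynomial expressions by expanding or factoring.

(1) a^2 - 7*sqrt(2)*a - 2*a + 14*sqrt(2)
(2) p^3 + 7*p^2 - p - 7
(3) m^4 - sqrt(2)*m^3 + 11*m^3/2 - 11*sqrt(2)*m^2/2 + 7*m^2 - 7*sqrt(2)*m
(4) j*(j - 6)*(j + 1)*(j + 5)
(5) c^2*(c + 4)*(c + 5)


(1) = (a - 2)*(a - 7*sqrt(2))
(2) = (p - 1)*(p + 1)*(p + 7)
(3) = m*(m + 2)*(m + 7/2)*(m - sqrt(2))
(4) = j^4 - 31*j^2 - 30*j
(5) = c^4 + 9*c^3 + 20*c^2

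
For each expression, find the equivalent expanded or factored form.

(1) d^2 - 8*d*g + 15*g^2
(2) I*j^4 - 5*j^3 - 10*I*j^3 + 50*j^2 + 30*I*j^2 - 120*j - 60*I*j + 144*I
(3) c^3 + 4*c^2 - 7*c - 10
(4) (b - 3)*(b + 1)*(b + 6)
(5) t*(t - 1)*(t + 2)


(1) = (d - 5*g)*(d - 3*g)
(2) = (j - 6)*(j - 4)*(j + 6*I)*(I*j + 1)
(3) = (c - 2)*(c + 1)*(c + 5)
(4) = b^3 + 4*b^2 - 15*b - 18
(5) = t^3 + t^2 - 2*t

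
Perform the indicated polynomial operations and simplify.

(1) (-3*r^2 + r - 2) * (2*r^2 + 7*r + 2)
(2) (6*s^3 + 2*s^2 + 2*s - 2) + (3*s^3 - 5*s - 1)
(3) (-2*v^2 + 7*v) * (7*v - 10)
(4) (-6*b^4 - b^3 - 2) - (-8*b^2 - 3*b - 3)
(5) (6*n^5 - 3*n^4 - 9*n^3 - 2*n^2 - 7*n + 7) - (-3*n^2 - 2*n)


(1) = -6*r^4 - 19*r^3 - 3*r^2 - 12*r - 4
(2) = 9*s^3 + 2*s^2 - 3*s - 3
(3) = -14*v^3 + 69*v^2 - 70*v
(4) = -6*b^4 - b^3 + 8*b^2 + 3*b + 1
(5) = 6*n^5 - 3*n^4 - 9*n^3 + n^2 - 5*n + 7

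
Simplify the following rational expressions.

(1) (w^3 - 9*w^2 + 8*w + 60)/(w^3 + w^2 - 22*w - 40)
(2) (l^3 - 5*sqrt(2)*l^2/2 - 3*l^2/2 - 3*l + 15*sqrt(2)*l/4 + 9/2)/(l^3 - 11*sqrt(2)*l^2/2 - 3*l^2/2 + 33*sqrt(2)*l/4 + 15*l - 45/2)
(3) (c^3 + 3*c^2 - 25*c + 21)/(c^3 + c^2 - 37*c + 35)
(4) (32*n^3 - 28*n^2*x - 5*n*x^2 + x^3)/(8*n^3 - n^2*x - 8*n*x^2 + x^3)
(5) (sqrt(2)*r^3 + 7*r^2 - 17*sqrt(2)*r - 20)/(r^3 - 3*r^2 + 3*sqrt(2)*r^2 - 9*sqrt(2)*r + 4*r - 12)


(1) = (w - 6)/(w + 4)
(2) = (16*l + 8*sqrt(2))/(16*l - 40*sqrt(2))
(3) = (c - 3)/(c - 5)
(4) = (4*n + x)/(n + x)
(5) = (sqrt(2)*r^3 + 7*r^2 - 17*sqrt(2)*r - 20)/(r^3 + r^2*(-3 + 3*sqrt(2)) + r*(4 - 9*sqrt(2)) - 12)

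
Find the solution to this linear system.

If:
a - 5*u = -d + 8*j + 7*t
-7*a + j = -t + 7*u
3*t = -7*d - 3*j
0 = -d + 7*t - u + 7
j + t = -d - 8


Then:
a = -893/41
d = 6
j = -684/41
t = 110/41
u = 811/41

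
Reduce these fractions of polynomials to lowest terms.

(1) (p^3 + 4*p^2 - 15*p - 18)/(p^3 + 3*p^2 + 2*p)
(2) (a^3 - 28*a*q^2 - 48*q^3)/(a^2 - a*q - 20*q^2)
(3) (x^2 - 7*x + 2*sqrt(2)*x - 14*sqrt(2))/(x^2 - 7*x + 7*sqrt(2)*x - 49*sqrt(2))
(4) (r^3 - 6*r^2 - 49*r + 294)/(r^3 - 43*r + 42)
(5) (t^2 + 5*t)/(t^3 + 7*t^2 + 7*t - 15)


(1) = (p^2 + 3*p - 18)/(p^2 + 2*p)
(2) = (-a^2 + 4*a*q + 12*q^2)/(-a + 5*q)
(3) = (x + 2*sqrt(2))/(x + 7*sqrt(2))
(4) = (r - 7)/(r - 1)
(5) = t/(t^2 + 2*t - 3)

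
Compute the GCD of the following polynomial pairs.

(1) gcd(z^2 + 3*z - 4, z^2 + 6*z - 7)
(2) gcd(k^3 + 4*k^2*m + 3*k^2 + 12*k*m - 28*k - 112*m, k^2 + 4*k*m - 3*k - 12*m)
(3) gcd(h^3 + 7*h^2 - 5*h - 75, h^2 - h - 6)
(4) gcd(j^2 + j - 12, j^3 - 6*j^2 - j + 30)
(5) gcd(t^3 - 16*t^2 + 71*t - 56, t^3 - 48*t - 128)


(1) = z - 1
(2) = k + 4*m
(3) = h - 3
(4) = j - 3
(5) = t - 8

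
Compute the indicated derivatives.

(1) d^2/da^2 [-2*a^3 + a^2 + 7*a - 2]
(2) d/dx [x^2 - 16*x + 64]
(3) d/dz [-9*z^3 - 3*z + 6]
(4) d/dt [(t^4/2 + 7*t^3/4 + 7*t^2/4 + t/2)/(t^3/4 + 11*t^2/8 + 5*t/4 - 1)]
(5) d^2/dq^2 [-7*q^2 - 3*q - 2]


(1) = 2 - 12*a
(2) = 2*x - 16
(3) = -27*z^2 - 3
(4) = 2*(4*t^4 + 28*t^3 - 5*t^2 - 24*t - 4)/(4*t^4 + 28*t^3 + 33*t^2 - 56*t + 16)
(5) = -14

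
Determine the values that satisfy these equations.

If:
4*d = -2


Then:
d = -1/2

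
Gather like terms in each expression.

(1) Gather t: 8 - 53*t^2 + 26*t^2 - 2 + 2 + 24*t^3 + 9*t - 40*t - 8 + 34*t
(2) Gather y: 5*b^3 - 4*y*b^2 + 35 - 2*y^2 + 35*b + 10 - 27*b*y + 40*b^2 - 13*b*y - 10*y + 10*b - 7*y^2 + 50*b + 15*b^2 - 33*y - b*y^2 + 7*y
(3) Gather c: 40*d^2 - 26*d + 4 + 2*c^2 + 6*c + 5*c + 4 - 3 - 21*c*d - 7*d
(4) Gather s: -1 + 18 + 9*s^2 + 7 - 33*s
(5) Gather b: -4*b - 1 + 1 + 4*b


(1) = 24*t^3 - 27*t^2 + 3*t
(2) = 5*b^3 + 55*b^2 + 95*b + y^2*(-b - 9) + y*(-4*b^2 - 40*b - 36) + 45
(3) = 2*c^2 + c*(11 - 21*d) + 40*d^2 - 33*d + 5
(4) = 9*s^2 - 33*s + 24
(5) = 0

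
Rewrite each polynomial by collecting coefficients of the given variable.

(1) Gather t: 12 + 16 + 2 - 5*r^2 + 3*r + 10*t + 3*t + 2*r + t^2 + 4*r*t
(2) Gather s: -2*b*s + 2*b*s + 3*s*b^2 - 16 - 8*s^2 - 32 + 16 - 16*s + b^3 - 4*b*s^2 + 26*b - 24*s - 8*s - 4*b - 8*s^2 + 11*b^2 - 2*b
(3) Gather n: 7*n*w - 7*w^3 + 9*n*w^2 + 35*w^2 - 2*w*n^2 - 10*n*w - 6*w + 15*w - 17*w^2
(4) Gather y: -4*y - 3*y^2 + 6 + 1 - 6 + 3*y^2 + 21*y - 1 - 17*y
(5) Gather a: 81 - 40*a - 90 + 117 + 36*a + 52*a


(1) = -5*r^2 + 5*r + t^2 + t*(4*r + 13) + 30
(2) = b^3 + 11*b^2 + 20*b + s^2*(-4*b - 16) + s*(3*b^2 - 48) - 32
(3) = -2*n^2*w + n*(9*w^2 - 3*w) - 7*w^3 + 18*w^2 + 9*w
(4) = 0
(5) = 48*a + 108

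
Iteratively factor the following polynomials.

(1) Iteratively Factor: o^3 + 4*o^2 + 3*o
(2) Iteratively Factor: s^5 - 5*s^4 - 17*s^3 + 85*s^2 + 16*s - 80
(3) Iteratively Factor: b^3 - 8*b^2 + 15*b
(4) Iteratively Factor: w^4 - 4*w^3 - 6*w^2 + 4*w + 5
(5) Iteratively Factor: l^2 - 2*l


(1) = (o + 1)*(o^2 + 3*o) = o*(o + 1)*(o + 3)
(2) = (s - 4)*(s^4 - s^3 - 21*s^2 + s + 20) = (s - 5)*(s - 4)*(s^3 + 4*s^2 - s - 4) = (s - 5)*(s - 4)*(s + 1)*(s^2 + 3*s - 4) = (s - 5)*(s - 4)*(s + 1)*(s + 4)*(s - 1)
(3) = (b - 3)*(b^2 - 5*b) = (b - 5)*(b - 3)*(b)
(4) = (w + 1)*(w^3 - 5*w^2 - w + 5) = (w - 1)*(w + 1)*(w^2 - 4*w - 5) = (w - 1)*(w + 1)^2*(w - 5)
(5) = (l)*(l - 2)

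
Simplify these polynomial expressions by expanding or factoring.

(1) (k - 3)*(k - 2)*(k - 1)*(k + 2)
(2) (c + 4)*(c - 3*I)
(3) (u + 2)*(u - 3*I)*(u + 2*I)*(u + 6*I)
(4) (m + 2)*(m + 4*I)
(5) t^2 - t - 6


(1) = k^4 - 4*k^3 - k^2 + 16*k - 12
(2) = c^2 + 4*c - 3*I*c - 12*I
(3) = u^4 + 2*u^3 + 5*I*u^3 + 12*u^2 + 10*I*u^2 + 24*u + 36*I*u + 72*I
(4) = m^2 + 2*m + 4*I*m + 8*I
(5) = (t - 3)*(t + 2)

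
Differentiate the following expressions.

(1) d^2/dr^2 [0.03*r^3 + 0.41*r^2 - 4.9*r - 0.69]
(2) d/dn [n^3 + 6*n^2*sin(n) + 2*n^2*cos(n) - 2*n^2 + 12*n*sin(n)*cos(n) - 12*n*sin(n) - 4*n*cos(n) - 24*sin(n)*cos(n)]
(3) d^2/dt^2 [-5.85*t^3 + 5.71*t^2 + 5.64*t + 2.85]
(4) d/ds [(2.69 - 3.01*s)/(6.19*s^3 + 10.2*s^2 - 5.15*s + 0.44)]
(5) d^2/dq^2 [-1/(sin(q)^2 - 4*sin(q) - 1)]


(1) = 0.18*r + 0.82
(2) = -2*n^2*sin(n) + 6*n^2*cos(n) + 3*n^2 + 16*n*sin(n) - 8*n*cos(n) + 12*n*cos(2*n) - 4*n - 12*sin(n) + 6*sin(2*n) - 4*cos(n) - 24*cos(2*n)
(3) = 11.42 - 35.1*t
(4) = (37.2638*s^3 - 19.2513*s^2 - 54.876*s + 12.5291)/(38.3161*s^6 + 126.276*s^5 + 40.283*s^4 - 99.6128*s^3 + 35.4985*s^2 - 4.532*s + 0.1936)
(5) = 2*(-2*sin(q)^4 + 6*sin(q)^3 - 7*sin(q)^2 - 10*sin(q) + 17)/(4*sin(q) + cos(q)^2)^3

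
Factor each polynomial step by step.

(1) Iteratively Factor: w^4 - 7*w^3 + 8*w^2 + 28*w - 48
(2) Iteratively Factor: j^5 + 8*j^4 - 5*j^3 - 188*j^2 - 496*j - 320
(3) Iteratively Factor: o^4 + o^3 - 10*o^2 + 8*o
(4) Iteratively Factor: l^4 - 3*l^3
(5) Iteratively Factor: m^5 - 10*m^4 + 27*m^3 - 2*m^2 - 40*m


(1) = (w - 3)*(w^3 - 4*w^2 - 4*w + 16) = (w - 3)*(w - 2)*(w^2 - 2*w - 8) = (w - 4)*(w - 3)*(w - 2)*(w + 2)
(2) = (j + 4)*(j^4 + 4*j^3 - 21*j^2 - 104*j - 80) = (j - 5)*(j + 4)*(j^3 + 9*j^2 + 24*j + 16) = (j - 5)*(j + 4)^2*(j^2 + 5*j + 4) = (j - 5)*(j + 4)^3*(j + 1)
(3) = (o)*(o^3 + o^2 - 10*o + 8) = o*(o + 4)*(o^2 - 3*o + 2) = o*(o - 1)*(o + 4)*(o - 2)
(4) = (l - 3)*(l^3) = l*(l - 3)*(l^2) = l^2*(l - 3)*(l)
(5) = (m - 5)*(m^4 - 5*m^3 + 2*m^2 + 8*m) = (m - 5)*(m + 1)*(m^3 - 6*m^2 + 8*m) = (m - 5)*(m - 4)*(m + 1)*(m^2 - 2*m) = (m - 5)*(m - 4)*(m - 2)*(m + 1)*(m)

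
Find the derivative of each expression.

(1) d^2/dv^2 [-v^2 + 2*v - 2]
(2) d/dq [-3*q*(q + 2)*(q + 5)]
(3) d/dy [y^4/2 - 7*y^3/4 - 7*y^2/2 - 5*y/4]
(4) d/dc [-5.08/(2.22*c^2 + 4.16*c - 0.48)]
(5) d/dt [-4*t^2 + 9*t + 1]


(1) = -2
(2) = -9*q^2 - 42*q - 30
(3) = 2*y^3 - 21*y^2/4 - 7*y - 5/4
(4) = (22.5552*c + 21.1328)/(2.22*c^2 + 4.16*c - 0.48)^2
(5) = 9 - 8*t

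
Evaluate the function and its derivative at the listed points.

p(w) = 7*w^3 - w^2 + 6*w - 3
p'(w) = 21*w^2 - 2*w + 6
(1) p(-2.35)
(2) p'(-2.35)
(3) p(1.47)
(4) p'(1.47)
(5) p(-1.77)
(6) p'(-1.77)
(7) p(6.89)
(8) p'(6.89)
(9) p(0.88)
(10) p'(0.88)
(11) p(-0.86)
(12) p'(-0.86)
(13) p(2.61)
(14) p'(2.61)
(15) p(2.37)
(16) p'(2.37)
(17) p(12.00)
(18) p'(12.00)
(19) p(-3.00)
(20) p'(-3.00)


(1) = -113.47
(2) = 126.67
(3) = 25.89
(4) = 48.44
(5) = -55.57
(6) = 75.33
(7) = 2280.45
(8) = 989.13
(9) = 6.28
(10) = 20.50
(11) = -13.35
(12) = 23.25
(13) = 130.30
(14) = 143.83
(15) = 98.79
(16) = 119.21
(17) = 12021.00
(18) = 3006.00
(19) = -219.00
(20) = 201.00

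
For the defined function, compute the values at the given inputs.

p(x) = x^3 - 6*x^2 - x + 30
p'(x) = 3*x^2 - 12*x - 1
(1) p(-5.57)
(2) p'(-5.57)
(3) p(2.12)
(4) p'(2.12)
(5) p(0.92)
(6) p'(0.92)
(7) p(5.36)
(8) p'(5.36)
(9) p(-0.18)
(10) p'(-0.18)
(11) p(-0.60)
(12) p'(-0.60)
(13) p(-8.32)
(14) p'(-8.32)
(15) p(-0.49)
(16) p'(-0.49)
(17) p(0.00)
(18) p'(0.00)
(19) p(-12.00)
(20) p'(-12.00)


(1) = -323.39
(2) = 158.91
(3) = 10.44
(4) = -12.96
(5) = 24.78
(6) = -9.50
(7) = 6.25
(8) = 20.87
(9) = 29.98
(10) = 1.26
(11) = 28.22
(12) = 7.28
(13) = -952.94
(14) = 306.51
(15) = 28.93
(16) = 5.60
(17) = 30.00
(18) = -1.00
(19) = -2550.00
(20) = 575.00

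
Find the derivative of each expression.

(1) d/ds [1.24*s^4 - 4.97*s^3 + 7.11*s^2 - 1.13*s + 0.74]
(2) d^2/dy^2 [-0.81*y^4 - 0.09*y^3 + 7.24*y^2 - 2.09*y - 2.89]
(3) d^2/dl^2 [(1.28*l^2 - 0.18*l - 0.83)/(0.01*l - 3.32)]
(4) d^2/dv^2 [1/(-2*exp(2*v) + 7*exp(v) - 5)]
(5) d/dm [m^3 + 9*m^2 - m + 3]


(1) = 4.96*s^3 - 14.91*s^2 + 14.22*s - 1.13
(2) = -9.72*y^2 - 0.54*y + 14.48
(3) = 28.205226/(1.0e-6*l^3 - 0.000996*l^2 + 0.330672*l - 36.594368)
(4) = (-2*(4*exp(v) - 7)^2*exp(v) + (8*exp(v) - 7)*(2*exp(2*v) - 7*exp(v) + 5))*exp(v)/(2*exp(2*v) - 7*exp(v) + 5)^3
(5) = 3*m^2 + 18*m - 1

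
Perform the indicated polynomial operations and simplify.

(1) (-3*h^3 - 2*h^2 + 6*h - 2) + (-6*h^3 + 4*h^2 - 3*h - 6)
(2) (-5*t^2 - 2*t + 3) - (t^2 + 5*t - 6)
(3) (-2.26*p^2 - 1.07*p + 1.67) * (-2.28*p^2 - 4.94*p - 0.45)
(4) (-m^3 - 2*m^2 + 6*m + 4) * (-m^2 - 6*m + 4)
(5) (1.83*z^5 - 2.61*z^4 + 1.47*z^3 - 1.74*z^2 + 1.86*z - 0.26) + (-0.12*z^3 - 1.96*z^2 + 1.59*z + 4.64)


(1) = -9*h^3 + 2*h^2 + 3*h - 8
(2) = -6*t^2 - 7*t + 9
(3) = 5.1528*p^4 + 13.604*p^3 + 2.4952*p^2 - 7.7683*p - 0.7515
(4) = m^5 + 8*m^4 + 2*m^3 - 48*m^2 + 16
(5) = 1.83*z^5 - 2.61*z^4 + 1.35*z^3 - 3.7*z^2 + 3.45*z + 4.38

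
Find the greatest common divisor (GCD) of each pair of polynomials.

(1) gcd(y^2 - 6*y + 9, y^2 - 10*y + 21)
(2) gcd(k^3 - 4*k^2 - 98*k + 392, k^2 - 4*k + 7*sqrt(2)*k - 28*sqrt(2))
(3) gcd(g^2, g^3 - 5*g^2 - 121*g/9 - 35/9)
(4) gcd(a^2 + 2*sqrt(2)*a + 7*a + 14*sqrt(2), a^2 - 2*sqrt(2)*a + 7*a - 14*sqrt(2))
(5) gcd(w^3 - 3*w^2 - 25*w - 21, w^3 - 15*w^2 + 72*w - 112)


(1) = gcd((y - 3)^2, (y - 7)*(y - 3)) = y - 3
(2) = gcd((k - 4)*(k - 7*sqrt(2))*(k + 7*sqrt(2)), (k - 4)*(k + 7*sqrt(2))) = k^2 + k*(-4 + 7*sqrt(2)) - 28*sqrt(2)
(3) = gcd(g^2, (g - 7)*(g + 1/3)*(g + 5/3)) = 1
(4) = a + 7
(5) = gcd((w - 7)*(w + 1)*(w + 3), (w - 7)*(w - 4)^2) = w - 7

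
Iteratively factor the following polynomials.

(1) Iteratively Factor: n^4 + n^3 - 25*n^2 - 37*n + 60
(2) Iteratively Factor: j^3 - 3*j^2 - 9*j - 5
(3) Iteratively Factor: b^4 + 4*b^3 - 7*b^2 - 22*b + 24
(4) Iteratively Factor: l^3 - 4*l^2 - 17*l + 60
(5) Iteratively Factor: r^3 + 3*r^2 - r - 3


(1) = (n + 4)*(n^3 - 3*n^2 - 13*n + 15) = (n - 5)*(n + 4)*(n^2 + 2*n - 3) = (n - 5)*(n - 1)*(n + 4)*(n + 3)
(2) = (j + 1)*(j^2 - 4*j - 5) = (j + 1)^2*(j - 5)
(3) = (b - 1)*(b^3 + 5*b^2 - 2*b - 24) = (b - 1)*(b + 4)*(b^2 + b - 6) = (b - 2)*(b - 1)*(b + 4)*(b + 3)
(4) = (l - 3)*(l^2 - l - 20) = (l - 5)*(l - 3)*(l + 4)
(5) = (r + 3)*(r^2 - 1) = (r + 1)*(r + 3)*(r - 1)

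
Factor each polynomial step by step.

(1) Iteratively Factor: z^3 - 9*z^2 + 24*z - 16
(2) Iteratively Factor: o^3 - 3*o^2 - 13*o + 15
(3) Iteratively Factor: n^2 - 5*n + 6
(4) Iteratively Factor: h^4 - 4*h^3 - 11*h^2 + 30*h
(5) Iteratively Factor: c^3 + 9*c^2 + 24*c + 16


(1) = (z - 4)*(z^2 - 5*z + 4) = (z - 4)^2*(z - 1)
(2) = (o + 3)*(o^2 - 6*o + 5) = (o - 5)*(o + 3)*(o - 1)
(3) = (n - 2)*(n - 3)
(4) = (h - 2)*(h^3 - 2*h^2 - 15*h) = h*(h - 2)*(h^2 - 2*h - 15) = h*(h - 5)*(h - 2)*(h + 3)
(5) = (c + 1)*(c^2 + 8*c + 16) = (c + 1)*(c + 4)*(c + 4)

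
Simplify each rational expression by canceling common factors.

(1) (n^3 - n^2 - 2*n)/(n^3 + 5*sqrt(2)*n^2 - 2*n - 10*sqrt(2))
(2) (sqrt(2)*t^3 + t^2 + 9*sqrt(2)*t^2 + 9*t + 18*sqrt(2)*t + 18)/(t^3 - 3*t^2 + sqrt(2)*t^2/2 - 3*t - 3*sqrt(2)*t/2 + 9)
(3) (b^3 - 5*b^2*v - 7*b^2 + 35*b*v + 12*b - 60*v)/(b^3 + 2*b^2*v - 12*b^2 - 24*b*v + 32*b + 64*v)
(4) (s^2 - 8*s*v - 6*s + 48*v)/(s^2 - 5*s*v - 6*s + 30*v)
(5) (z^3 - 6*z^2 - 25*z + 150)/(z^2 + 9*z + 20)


(1) = (n^3 - n^2 - 2*n)/(n^3 + 5*sqrt(2)*n^2 - 2*n - 10*sqrt(2))
(2) = (2*sqrt(2)*t^3 + t^2*(2 + 18*sqrt(2)) + t*(18 + 36*sqrt(2)) + 36)/(2*t^3 + t^2*(-6 + sqrt(2)) + t*(-6 - 3*sqrt(2)) + 18)
(3) = (b^2 - 5*b*v - 3*b + 15*v)/(b^2 + 2*b*v - 8*b - 16*v)
(4) = (s - 8*v)/(s - 5*v)
(5) = (z^2 - 11*z + 30)/(z + 4)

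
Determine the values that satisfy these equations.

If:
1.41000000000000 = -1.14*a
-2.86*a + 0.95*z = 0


Then:
a = -1.24
z = -3.72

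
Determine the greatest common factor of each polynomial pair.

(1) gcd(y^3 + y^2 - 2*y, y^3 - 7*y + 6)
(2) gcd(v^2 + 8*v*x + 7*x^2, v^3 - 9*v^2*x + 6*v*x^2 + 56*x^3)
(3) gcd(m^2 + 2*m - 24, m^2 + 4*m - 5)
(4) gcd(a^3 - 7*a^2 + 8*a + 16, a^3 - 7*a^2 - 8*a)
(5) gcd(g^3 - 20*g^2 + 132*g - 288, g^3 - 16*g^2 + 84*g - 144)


(1) = gcd(y*(y - 1)*(y + 2), (y - 2)*(y - 1)*(y + 3)) = y - 1
(2) = 1
(3) = gcd((m - 4)*(m + 6), (m - 1)*(m + 5)) = 1
(4) = gcd((a - 4)^2*(a + 1), a*(a - 8)*(a + 1)) = a + 1
(5) = g^2 - 12*g + 36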